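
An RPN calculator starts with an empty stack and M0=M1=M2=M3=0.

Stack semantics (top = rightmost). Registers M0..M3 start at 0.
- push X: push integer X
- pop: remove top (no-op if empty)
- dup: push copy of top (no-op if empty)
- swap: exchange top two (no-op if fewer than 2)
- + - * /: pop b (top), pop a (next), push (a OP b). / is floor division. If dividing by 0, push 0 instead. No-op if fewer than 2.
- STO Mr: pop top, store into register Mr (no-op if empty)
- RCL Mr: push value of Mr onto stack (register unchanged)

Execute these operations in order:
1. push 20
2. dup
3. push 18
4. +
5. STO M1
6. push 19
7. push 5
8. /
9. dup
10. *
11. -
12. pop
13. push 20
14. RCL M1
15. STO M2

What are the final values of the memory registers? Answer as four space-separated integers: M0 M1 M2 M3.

Answer: 0 38 38 0

Derivation:
After op 1 (push 20): stack=[20] mem=[0,0,0,0]
After op 2 (dup): stack=[20,20] mem=[0,0,0,0]
After op 3 (push 18): stack=[20,20,18] mem=[0,0,0,0]
After op 4 (+): stack=[20,38] mem=[0,0,0,0]
After op 5 (STO M1): stack=[20] mem=[0,38,0,0]
After op 6 (push 19): stack=[20,19] mem=[0,38,0,0]
After op 7 (push 5): stack=[20,19,5] mem=[0,38,0,0]
After op 8 (/): stack=[20,3] mem=[0,38,0,0]
After op 9 (dup): stack=[20,3,3] mem=[0,38,0,0]
After op 10 (*): stack=[20,9] mem=[0,38,0,0]
After op 11 (-): stack=[11] mem=[0,38,0,0]
After op 12 (pop): stack=[empty] mem=[0,38,0,0]
After op 13 (push 20): stack=[20] mem=[0,38,0,0]
After op 14 (RCL M1): stack=[20,38] mem=[0,38,0,0]
After op 15 (STO M2): stack=[20] mem=[0,38,38,0]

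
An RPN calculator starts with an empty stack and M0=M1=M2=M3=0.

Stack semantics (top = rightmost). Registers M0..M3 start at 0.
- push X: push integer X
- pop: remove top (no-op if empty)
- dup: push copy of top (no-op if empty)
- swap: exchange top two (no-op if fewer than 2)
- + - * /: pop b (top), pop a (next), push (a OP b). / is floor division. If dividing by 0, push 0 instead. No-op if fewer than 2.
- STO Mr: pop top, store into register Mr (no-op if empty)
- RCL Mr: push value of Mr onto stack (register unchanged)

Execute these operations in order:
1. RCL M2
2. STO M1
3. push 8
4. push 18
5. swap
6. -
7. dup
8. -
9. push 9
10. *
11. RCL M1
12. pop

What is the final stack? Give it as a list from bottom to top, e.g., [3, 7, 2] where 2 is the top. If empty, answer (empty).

After op 1 (RCL M2): stack=[0] mem=[0,0,0,0]
After op 2 (STO M1): stack=[empty] mem=[0,0,0,0]
After op 3 (push 8): stack=[8] mem=[0,0,0,0]
After op 4 (push 18): stack=[8,18] mem=[0,0,0,0]
After op 5 (swap): stack=[18,8] mem=[0,0,0,0]
After op 6 (-): stack=[10] mem=[0,0,0,0]
After op 7 (dup): stack=[10,10] mem=[0,0,0,0]
After op 8 (-): stack=[0] mem=[0,0,0,0]
After op 9 (push 9): stack=[0,9] mem=[0,0,0,0]
After op 10 (*): stack=[0] mem=[0,0,0,0]
After op 11 (RCL M1): stack=[0,0] mem=[0,0,0,0]
After op 12 (pop): stack=[0] mem=[0,0,0,0]

Answer: [0]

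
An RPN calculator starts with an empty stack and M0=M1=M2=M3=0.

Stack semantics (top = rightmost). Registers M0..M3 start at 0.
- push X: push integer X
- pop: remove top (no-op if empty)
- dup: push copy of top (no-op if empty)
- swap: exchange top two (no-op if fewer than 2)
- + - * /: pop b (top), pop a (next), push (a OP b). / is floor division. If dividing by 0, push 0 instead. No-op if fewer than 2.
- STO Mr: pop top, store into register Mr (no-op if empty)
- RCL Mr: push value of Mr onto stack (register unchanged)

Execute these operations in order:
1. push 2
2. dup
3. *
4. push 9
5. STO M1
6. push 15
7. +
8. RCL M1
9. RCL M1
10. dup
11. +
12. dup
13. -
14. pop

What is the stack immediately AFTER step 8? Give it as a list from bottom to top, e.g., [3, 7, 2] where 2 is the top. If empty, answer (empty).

After op 1 (push 2): stack=[2] mem=[0,0,0,0]
After op 2 (dup): stack=[2,2] mem=[0,0,0,0]
After op 3 (*): stack=[4] mem=[0,0,0,0]
After op 4 (push 9): stack=[4,9] mem=[0,0,0,0]
After op 5 (STO M1): stack=[4] mem=[0,9,0,0]
After op 6 (push 15): stack=[4,15] mem=[0,9,0,0]
After op 7 (+): stack=[19] mem=[0,9,0,0]
After op 8 (RCL M1): stack=[19,9] mem=[0,9,0,0]

[19, 9]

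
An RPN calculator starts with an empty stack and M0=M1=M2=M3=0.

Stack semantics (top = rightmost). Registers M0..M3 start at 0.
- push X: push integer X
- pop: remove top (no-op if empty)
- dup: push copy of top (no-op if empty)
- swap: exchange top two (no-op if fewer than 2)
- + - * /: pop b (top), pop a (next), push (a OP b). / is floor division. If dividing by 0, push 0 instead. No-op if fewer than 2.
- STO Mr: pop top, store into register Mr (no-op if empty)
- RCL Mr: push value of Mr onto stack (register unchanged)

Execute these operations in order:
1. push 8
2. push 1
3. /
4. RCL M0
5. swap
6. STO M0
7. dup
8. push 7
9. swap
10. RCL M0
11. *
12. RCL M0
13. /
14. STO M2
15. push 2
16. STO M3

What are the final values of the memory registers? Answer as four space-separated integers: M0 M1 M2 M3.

After op 1 (push 8): stack=[8] mem=[0,0,0,0]
After op 2 (push 1): stack=[8,1] mem=[0,0,0,0]
After op 3 (/): stack=[8] mem=[0,0,0,0]
After op 4 (RCL M0): stack=[8,0] mem=[0,0,0,0]
After op 5 (swap): stack=[0,8] mem=[0,0,0,0]
After op 6 (STO M0): stack=[0] mem=[8,0,0,0]
After op 7 (dup): stack=[0,0] mem=[8,0,0,0]
After op 8 (push 7): stack=[0,0,7] mem=[8,0,0,0]
After op 9 (swap): stack=[0,7,0] mem=[8,0,0,0]
After op 10 (RCL M0): stack=[0,7,0,8] mem=[8,0,0,0]
After op 11 (*): stack=[0,7,0] mem=[8,0,0,0]
After op 12 (RCL M0): stack=[0,7,0,8] mem=[8,0,0,0]
After op 13 (/): stack=[0,7,0] mem=[8,0,0,0]
After op 14 (STO M2): stack=[0,7] mem=[8,0,0,0]
After op 15 (push 2): stack=[0,7,2] mem=[8,0,0,0]
After op 16 (STO M3): stack=[0,7] mem=[8,0,0,2]

Answer: 8 0 0 2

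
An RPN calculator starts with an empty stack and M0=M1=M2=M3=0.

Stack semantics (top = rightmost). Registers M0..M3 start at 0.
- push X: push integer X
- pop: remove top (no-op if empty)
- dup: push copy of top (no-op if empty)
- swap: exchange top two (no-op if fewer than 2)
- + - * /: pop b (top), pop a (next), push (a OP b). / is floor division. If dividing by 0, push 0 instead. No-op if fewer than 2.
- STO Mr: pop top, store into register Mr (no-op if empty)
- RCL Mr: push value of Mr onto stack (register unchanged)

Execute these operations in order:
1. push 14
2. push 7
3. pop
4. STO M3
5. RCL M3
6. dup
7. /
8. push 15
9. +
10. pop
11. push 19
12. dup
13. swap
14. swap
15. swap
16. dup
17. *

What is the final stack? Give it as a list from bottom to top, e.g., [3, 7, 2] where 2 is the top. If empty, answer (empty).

After op 1 (push 14): stack=[14] mem=[0,0,0,0]
After op 2 (push 7): stack=[14,7] mem=[0,0,0,0]
After op 3 (pop): stack=[14] mem=[0,0,0,0]
After op 4 (STO M3): stack=[empty] mem=[0,0,0,14]
After op 5 (RCL M3): stack=[14] mem=[0,0,0,14]
After op 6 (dup): stack=[14,14] mem=[0,0,0,14]
After op 7 (/): stack=[1] mem=[0,0,0,14]
After op 8 (push 15): stack=[1,15] mem=[0,0,0,14]
After op 9 (+): stack=[16] mem=[0,0,0,14]
After op 10 (pop): stack=[empty] mem=[0,0,0,14]
After op 11 (push 19): stack=[19] mem=[0,0,0,14]
After op 12 (dup): stack=[19,19] mem=[0,0,0,14]
After op 13 (swap): stack=[19,19] mem=[0,0,0,14]
After op 14 (swap): stack=[19,19] mem=[0,0,0,14]
After op 15 (swap): stack=[19,19] mem=[0,0,0,14]
After op 16 (dup): stack=[19,19,19] mem=[0,0,0,14]
After op 17 (*): stack=[19,361] mem=[0,0,0,14]

Answer: [19, 361]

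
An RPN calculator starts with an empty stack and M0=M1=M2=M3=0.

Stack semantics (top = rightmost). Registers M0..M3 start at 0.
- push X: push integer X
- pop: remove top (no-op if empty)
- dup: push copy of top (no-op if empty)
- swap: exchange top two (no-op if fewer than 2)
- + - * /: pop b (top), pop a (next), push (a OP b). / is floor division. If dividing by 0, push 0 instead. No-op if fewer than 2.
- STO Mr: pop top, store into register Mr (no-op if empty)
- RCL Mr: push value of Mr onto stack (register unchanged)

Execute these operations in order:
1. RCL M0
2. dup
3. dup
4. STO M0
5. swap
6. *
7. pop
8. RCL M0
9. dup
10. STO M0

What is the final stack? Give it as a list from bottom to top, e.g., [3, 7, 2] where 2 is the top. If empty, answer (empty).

After op 1 (RCL M0): stack=[0] mem=[0,0,0,0]
After op 2 (dup): stack=[0,0] mem=[0,0,0,0]
After op 3 (dup): stack=[0,0,0] mem=[0,0,0,0]
After op 4 (STO M0): stack=[0,0] mem=[0,0,0,0]
After op 5 (swap): stack=[0,0] mem=[0,0,0,0]
After op 6 (*): stack=[0] mem=[0,0,0,0]
After op 7 (pop): stack=[empty] mem=[0,0,0,0]
After op 8 (RCL M0): stack=[0] mem=[0,0,0,0]
After op 9 (dup): stack=[0,0] mem=[0,0,0,0]
After op 10 (STO M0): stack=[0] mem=[0,0,0,0]

Answer: [0]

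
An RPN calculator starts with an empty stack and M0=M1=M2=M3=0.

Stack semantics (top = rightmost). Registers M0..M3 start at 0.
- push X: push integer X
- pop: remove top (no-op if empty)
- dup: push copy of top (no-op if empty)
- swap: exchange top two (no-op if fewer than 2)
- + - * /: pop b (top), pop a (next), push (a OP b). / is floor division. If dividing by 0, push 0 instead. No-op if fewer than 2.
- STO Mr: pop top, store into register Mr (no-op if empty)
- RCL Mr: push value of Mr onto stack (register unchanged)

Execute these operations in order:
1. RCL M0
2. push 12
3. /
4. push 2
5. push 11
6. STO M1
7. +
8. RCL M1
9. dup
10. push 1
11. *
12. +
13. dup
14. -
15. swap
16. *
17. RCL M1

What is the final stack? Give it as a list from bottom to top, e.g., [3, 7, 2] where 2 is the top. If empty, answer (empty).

After op 1 (RCL M0): stack=[0] mem=[0,0,0,0]
After op 2 (push 12): stack=[0,12] mem=[0,0,0,0]
After op 3 (/): stack=[0] mem=[0,0,0,0]
After op 4 (push 2): stack=[0,2] mem=[0,0,0,0]
After op 5 (push 11): stack=[0,2,11] mem=[0,0,0,0]
After op 6 (STO M1): stack=[0,2] mem=[0,11,0,0]
After op 7 (+): stack=[2] mem=[0,11,0,0]
After op 8 (RCL M1): stack=[2,11] mem=[0,11,0,0]
After op 9 (dup): stack=[2,11,11] mem=[0,11,0,0]
After op 10 (push 1): stack=[2,11,11,1] mem=[0,11,0,0]
After op 11 (*): stack=[2,11,11] mem=[0,11,0,0]
After op 12 (+): stack=[2,22] mem=[0,11,0,0]
After op 13 (dup): stack=[2,22,22] mem=[0,11,0,0]
After op 14 (-): stack=[2,0] mem=[0,11,0,0]
After op 15 (swap): stack=[0,2] mem=[0,11,0,0]
After op 16 (*): stack=[0] mem=[0,11,0,0]
After op 17 (RCL M1): stack=[0,11] mem=[0,11,0,0]

Answer: [0, 11]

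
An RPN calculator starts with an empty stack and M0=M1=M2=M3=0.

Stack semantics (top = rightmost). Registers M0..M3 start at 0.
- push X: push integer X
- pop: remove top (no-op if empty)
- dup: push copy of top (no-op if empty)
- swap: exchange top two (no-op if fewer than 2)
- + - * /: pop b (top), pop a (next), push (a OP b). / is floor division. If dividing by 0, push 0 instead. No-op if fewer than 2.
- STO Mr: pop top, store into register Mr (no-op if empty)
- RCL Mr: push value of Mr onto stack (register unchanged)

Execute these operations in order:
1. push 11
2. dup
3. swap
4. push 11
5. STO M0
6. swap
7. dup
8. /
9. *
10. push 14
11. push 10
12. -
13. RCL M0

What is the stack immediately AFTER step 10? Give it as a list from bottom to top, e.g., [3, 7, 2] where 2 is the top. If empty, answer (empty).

After op 1 (push 11): stack=[11] mem=[0,0,0,0]
After op 2 (dup): stack=[11,11] mem=[0,0,0,0]
After op 3 (swap): stack=[11,11] mem=[0,0,0,0]
After op 4 (push 11): stack=[11,11,11] mem=[0,0,0,0]
After op 5 (STO M0): stack=[11,11] mem=[11,0,0,0]
After op 6 (swap): stack=[11,11] mem=[11,0,0,0]
After op 7 (dup): stack=[11,11,11] mem=[11,0,0,0]
After op 8 (/): stack=[11,1] mem=[11,0,0,0]
After op 9 (*): stack=[11] mem=[11,0,0,0]
After op 10 (push 14): stack=[11,14] mem=[11,0,0,0]

[11, 14]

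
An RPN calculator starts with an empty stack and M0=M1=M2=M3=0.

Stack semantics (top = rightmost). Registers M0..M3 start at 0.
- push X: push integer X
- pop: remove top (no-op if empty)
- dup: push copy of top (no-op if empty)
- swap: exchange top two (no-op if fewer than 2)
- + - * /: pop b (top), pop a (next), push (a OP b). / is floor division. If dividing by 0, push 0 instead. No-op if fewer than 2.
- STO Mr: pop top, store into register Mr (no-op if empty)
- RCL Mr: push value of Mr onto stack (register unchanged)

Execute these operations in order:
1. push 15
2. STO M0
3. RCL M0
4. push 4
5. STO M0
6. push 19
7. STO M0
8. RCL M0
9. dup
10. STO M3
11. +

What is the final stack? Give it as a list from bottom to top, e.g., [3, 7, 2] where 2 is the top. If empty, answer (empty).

After op 1 (push 15): stack=[15] mem=[0,0,0,0]
After op 2 (STO M0): stack=[empty] mem=[15,0,0,0]
After op 3 (RCL M0): stack=[15] mem=[15,0,0,0]
After op 4 (push 4): stack=[15,4] mem=[15,0,0,0]
After op 5 (STO M0): stack=[15] mem=[4,0,0,0]
After op 6 (push 19): stack=[15,19] mem=[4,0,0,0]
After op 7 (STO M0): stack=[15] mem=[19,0,0,0]
After op 8 (RCL M0): stack=[15,19] mem=[19,0,0,0]
After op 9 (dup): stack=[15,19,19] mem=[19,0,0,0]
After op 10 (STO M3): stack=[15,19] mem=[19,0,0,19]
After op 11 (+): stack=[34] mem=[19,0,0,19]

Answer: [34]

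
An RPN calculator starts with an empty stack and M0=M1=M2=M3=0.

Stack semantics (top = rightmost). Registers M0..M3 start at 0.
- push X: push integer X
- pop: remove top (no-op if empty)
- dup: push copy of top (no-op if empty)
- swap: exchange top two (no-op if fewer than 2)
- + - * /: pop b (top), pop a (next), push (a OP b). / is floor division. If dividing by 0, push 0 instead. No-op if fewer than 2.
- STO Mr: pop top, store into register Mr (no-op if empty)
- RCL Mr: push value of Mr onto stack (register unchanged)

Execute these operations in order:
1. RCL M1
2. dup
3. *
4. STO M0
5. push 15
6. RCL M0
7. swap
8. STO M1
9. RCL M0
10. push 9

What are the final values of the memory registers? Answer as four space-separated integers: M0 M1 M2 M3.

After op 1 (RCL M1): stack=[0] mem=[0,0,0,0]
After op 2 (dup): stack=[0,0] mem=[0,0,0,0]
After op 3 (*): stack=[0] mem=[0,0,0,0]
After op 4 (STO M0): stack=[empty] mem=[0,0,0,0]
After op 5 (push 15): stack=[15] mem=[0,0,0,0]
After op 6 (RCL M0): stack=[15,0] mem=[0,0,0,0]
After op 7 (swap): stack=[0,15] mem=[0,0,0,0]
After op 8 (STO M1): stack=[0] mem=[0,15,0,0]
After op 9 (RCL M0): stack=[0,0] mem=[0,15,0,0]
After op 10 (push 9): stack=[0,0,9] mem=[0,15,0,0]

Answer: 0 15 0 0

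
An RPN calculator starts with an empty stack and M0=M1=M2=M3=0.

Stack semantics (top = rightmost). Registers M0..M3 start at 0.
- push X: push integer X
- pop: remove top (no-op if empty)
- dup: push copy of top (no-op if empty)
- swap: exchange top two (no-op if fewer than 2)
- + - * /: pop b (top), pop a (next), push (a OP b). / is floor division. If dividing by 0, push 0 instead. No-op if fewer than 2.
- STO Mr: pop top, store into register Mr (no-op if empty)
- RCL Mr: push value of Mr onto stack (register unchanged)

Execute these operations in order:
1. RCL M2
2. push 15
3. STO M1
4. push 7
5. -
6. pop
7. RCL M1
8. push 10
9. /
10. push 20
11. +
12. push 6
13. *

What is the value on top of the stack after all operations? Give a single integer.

After op 1 (RCL M2): stack=[0] mem=[0,0,0,0]
After op 2 (push 15): stack=[0,15] mem=[0,0,0,0]
After op 3 (STO M1): stack=[0] mem=[0,15,0,0]
After op 4 (push 7): stack=[0,7] mem=[0,15,0,0]
After op 5 (-): stack=[-7] mem=[0,15,0,0]
After op 6 (pop): stack=[empty] mem=[0,15,0,0]
After op 7 (RCL M1): stack=[15] mem=[0,15,0,0]
After op 8 (push 10): stack=[15,10] mem=[0,15,0,0]
After op 9 (/): stack=[1] mem=[0,15,0,0]
After op 10 (push 20): stack=[1,20] mem=[0,15,0,0]
After op 11 (+): stack=[21] mem=[0,15,0,0]
After op 12 (push 6): stack=[21,6] mem=[0,15,0,0]
After op 13 (*): stack=[126] mem=[0,15,0,0]

Answer: 126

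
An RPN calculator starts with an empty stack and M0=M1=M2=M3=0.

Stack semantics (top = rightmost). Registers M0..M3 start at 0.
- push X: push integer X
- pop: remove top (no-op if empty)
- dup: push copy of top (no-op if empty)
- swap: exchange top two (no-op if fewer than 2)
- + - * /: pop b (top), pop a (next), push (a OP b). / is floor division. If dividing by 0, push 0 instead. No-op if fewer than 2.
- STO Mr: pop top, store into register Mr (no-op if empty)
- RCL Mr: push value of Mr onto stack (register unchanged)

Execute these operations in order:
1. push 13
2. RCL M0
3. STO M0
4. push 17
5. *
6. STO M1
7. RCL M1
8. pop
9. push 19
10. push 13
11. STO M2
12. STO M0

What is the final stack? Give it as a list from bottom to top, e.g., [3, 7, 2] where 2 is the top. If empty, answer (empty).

Answer: (empty)

Derivation:
After op 1 (push 13): stack=[13] mem=[0,0,0,0]
After op 2 (RCL M0): stack=[13,0] mem=[0,0,0,0]
After op 3 (STO M0): stack=[13] mem=[0,0,0,0]
After op 4 (push 17): stack=[13,17] mem=[0,0,0,0]
After op 5 (*): stack=[221] mem=[0,0,0,0]
After op 6 (STO M1): stack=[empty] mem=[0,221,0,0]
After op 7 (RCL M1): stack=[221] mem=[0,221,0,0]
After op 8 (pop): stack=[empty] mem=[0,221,0,0]
After op 9 (push 19): stack=[19] mem=[0,221,0,0]
After op 10 (push 13): stack=[19,13] mem=[0,221,0,0]
After op 11 (STO M2): stack=[19] mem=[0,221,13,0]
After op 12 (STO M0): stack=[empty] mem=[19,221,13,0]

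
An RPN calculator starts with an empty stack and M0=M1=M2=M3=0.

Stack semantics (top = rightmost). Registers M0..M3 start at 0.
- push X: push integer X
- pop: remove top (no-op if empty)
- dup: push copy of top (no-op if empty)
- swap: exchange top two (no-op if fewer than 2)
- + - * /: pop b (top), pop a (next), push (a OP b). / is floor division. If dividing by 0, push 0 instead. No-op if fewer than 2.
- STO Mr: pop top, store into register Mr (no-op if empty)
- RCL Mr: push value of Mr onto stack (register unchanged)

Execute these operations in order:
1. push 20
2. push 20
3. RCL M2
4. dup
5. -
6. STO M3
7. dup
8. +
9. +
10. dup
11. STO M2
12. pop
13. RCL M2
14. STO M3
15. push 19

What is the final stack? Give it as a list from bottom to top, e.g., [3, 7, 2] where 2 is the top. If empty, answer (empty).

After op 1 (push 20): stack=[20] mem=[0,0,0,0]
After op 2 (push 20): stack=[20,20] mem=[0,0,0,0]
After op 3 (RCL M2): stack=[20,20,0] mem=[0,0,0,0]
After op 4 (dup): stack=[20,20,0,0] mem=[0,0,0,0]
After op 5 (-): stack=[20,20,0] mem=[0,0,0,0]
After op 6 (STO M3): stack=[20,20] mem=[0,0,0,0]
After op 7 (dup): stack=[20,20,20] mem=[0,0,0,0]
After op 8 (+): stack=[20,40] mem=[0,0,0,0]
After op 9 (+): stack=[60] mem=[0,0,0,0]
After op 10 (dup): stack=[60,60] mem=[0,0,0,0]
After op 11 (STO M2): stack=[60] mem=[0,0,60,0]
After op 12 (pop): stack=[empty] mem=[0,0,60,0]
After op 13 (RCL M2): stack=[60] mem=[0,0,60,0]
After op 14 (STO M3): stack=[empty] mem=[0,0,60,60]
After op 15 (push 19): stack=[19] mem=[0,0,60,60]

Answer: [19]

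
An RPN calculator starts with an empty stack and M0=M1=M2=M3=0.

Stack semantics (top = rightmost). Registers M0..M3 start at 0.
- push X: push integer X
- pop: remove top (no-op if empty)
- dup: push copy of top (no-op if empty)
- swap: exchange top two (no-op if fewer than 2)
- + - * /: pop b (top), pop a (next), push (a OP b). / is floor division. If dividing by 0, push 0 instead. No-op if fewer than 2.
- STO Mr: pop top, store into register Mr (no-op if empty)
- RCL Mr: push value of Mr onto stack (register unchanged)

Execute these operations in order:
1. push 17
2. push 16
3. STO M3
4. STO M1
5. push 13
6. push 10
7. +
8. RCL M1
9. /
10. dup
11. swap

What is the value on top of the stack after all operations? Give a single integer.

Answer: 1

Derivation:
After op 1 (push 17): stack=[17] mem=[0,0,0,0]
After op 2 (push 16): stack=[17,16] mem=[0,0,0,0]
After op 3 (STO M3): stack=[17] mem=[0,0,0,16]
After op 4 (STO M1): stack=[empty] mem=[0,17,0,16]
After op 5 (push 13): stack=[13] mem=[0,17,0,16]
After op 6 (push 10): stack=[13,10] mem=[0,17,0,16]
After op 7 (+): stack=[23] mem=[0,17,0,16]
After op 8 (RCL M1): stack=[23,17] mem=[0,17,0,16]
After op 9 (/): stack=[1] mem=[0,17,0,16]
After op 10 (dup): stack=[1,1] mem=[0,17,0,16]
After op 11 (swap): stack=[1,1] mem=[0,17,0,16]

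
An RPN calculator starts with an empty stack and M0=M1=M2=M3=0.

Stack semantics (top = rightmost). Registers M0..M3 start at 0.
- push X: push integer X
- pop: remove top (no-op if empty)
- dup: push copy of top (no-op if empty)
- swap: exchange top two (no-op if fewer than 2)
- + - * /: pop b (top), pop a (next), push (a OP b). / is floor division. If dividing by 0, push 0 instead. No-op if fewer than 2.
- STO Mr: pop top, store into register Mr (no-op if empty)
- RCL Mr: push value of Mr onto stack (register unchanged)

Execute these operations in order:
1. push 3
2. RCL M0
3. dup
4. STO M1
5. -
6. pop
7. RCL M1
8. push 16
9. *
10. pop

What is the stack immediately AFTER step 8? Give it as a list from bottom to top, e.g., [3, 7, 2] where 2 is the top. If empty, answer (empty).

After op 1 (push 3): stack=[3] mem=[0,0,0,0]
After op 2 (RCL M0): stack=[3,0] mem=[0,0,0,0]
After op 3 (dup): stack=[3,0,0] mem=[0,0,0,0]
After op 4 (STO M1): stack=[3,0] mem=[0,0,0,0]
After op 5 (-): stack=[3] mem=[0,0,0,0]
After op 6 (pop): stack=[empty] mem=[0,0,0,0]
After op 7 (RCL M1): stack=[0] mem=[0,0,0,0]
After op 8 (push 16): stack=[0,16] mem=[0,0,0,0]

[0, 16]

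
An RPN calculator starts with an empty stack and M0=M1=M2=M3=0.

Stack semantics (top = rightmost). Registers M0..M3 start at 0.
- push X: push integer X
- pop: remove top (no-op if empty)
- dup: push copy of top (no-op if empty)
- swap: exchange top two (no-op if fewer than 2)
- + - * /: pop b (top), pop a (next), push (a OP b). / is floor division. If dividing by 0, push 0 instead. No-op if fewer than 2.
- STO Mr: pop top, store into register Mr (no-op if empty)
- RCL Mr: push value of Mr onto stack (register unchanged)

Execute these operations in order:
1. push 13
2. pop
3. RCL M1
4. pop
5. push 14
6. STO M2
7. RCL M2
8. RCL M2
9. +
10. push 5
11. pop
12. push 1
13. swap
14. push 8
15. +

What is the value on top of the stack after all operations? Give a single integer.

After op 1 (push 13): stack=[13] mem=[0,0,0,0]
After op 2 (pop): stack=[empty] mem=[0,0,0,0]
After op 3 (RCL M1): stack=[0] mem=[0,0,0,0]
After op 4 (pop): stack=[empty] mem=[0,0,0,0]
After op 5 (push 14): stack=[14] mem=[0,0,0,0]
After op 6 (STO M2): stack=[empty] mem=[0,0,14,0]
After op 7 (RCL M2): stack=[14] mem=[0,0,14,0]
After op 8 (RCL M2): stack=[14,14] mem=[0,0,14,0]
After op 9 (+): stack=[28] mem=[0,0,14,0]
After op 10 (push 5): stack=[28,5] mem=[0,0,14,0]
After op 11 (pop): stack=[28] mem=[0,0,14,0]
After op 12 (push 1): stack=[28,1] mem=[0,0,14,0]
After op 13 (swap): stack=[1,28] mem=[0,0,14,0]
After op 14 (push 8): stack=[1,28,8] mem=[0,0,14,0]
After op 15 (+): stack=[1,36] mem=[0,0,14,0]

Answer: 36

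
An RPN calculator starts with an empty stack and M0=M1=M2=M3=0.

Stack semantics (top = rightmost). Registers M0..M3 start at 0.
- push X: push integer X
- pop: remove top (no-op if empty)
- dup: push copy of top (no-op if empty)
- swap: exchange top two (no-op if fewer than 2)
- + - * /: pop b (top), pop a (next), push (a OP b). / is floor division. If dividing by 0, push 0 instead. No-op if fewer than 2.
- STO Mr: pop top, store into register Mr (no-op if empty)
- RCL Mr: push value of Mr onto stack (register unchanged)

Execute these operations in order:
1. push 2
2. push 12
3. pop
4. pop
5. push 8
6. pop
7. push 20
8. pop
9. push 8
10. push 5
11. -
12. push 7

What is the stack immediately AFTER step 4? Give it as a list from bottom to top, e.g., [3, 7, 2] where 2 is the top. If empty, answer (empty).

After op 1 (push 2): stack=[2] mem=[0,0,0,0]
After op 2 (push 12): stack=[2,12] mem=[0,0,0,0]
After op 3 (pop): stack=[2] mem=[0,0,0,0]
After op 4 (pop): stack=[empty] mem=[0,0,0,0]

(empty)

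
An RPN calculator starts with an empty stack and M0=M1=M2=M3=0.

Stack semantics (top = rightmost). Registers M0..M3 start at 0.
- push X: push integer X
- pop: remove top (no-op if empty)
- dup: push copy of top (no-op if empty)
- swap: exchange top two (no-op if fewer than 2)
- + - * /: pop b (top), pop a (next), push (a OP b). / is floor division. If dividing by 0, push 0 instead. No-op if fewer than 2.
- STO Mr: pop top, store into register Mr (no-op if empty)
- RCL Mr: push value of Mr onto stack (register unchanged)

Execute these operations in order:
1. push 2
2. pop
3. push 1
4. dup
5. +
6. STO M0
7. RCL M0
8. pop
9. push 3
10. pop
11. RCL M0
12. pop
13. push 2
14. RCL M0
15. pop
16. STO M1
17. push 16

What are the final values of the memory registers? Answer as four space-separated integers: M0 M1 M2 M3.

After op 1 (push 2): stack=[2] mem=[0,0,0,0]
After op 2 (pop): stack=[empty] mem=[0,0,0,0]
After op 3 (push 1): stack=[1] mem=[0,0,0,0]
After op 4 (dup): stack=[1,1] mem=[0,0,0,0]
After op 5 (+): stack=[2] mem=[0,0,0,0]
After op 6 (STO M0): stack=[empty] mem=[2,0,0,0]
After op 7 (RCL M0): stack=[2] mem=[2,0,0,0]
After op 8 (pop): stack=[empty] mem=[2,0,0,0]
After op 9 (push 3): stack=[3] mem=[2,0,0,0]
After op 10 (pop): stack=[empty] mem=[2,0,0,0]
After op 11 (RCL M0): stack=[2] mem=[2,0,0,0]
After op 12 (pop): stack=[empty] mem=[2,0,0,0]
After op 13 (push 2): stack=[2] mem=[2,0,0,0]
After op 14 (RCL M0): stack=[2,2] mem=[2,0,0,0]
After op 15 (pop): stack=[2] mem=[2,0,0,0]
After op 16 (STO M1): stack=[empty] mem=[2,2,0,0]
After op 17 (push 16): stack=[16] mem=[2,2,0,0]

Answer: 2 2 0 0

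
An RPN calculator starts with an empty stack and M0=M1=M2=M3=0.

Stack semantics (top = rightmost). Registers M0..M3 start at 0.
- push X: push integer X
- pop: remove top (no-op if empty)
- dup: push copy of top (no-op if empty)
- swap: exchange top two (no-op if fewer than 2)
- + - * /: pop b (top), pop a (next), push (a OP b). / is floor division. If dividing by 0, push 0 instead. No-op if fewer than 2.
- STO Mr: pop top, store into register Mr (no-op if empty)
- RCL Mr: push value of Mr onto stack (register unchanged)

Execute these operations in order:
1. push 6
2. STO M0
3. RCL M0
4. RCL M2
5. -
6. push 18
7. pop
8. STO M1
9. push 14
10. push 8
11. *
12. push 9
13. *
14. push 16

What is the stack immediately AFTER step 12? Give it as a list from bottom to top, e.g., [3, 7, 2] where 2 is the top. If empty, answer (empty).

After op 1 (push 6): stack=[6] mem=[0,0,0,0]
After op 2 (STO M0): stack=[empty] mem=[6,0,0,0]
After op 3 (RCL M0): stack=[6] mem=[6,0,0,0]
After op 4 (RCL M2): stack=[6,0] mem=[6,0,0,0]
After op 5 (-): stack=[6] mem=[6,0,0,0]
After op 6 (push 18): stack=[6,18] mem=[6,0,0,0]
After op 7 (pop): stack=[6] mem=[6,0,0,0]
After op 8 (STO M1): stack=[empty] mem=[6,6,0,0]
After op 9 (push 14): stack=[14] mem=[6,6,0,0]
After op 10 (push 8): stack=[14,8] mem=[6,6,0,0]
After op 11 (*): stack=[112] mem=[6,6,0,0]
After op 12 (push 9): stack=[112,9] mem=[6,6,0,0]

[112, 9]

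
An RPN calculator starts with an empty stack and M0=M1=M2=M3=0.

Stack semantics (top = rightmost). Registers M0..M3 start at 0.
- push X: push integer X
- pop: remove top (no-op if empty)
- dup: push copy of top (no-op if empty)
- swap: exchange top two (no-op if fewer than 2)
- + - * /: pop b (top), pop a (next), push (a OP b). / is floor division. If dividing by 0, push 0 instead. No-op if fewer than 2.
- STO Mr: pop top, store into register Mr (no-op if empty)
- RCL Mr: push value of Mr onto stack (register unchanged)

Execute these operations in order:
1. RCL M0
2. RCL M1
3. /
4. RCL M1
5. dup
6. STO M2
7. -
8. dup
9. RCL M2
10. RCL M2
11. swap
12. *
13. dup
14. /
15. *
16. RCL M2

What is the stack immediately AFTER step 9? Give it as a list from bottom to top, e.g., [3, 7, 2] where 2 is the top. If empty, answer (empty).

After op 1 (RCL M0): stack=[0] mem=[0,0,0,0]
After op 2 (RCL M1): stack=[0,0] mem=[0,0,0,0]
After op 3 (/): stack=[0] mem=[0,0,0,0]
After op 4 (RCL M1): stack=[0,0] mem=[0,0,0,0]
After op 5 (dup): stack=[0,0,0] mem=[0,0,0,0]
After op 6 (STO M2): stack=[0,0] mem=[0,0,0,0]
After op 7 (-): stack=[0] mem=[0,0,0,0]
After op 8 (dup): stack=[0,0] mem=[0,0,0,0]
After op 9 (RCL M2): stack=[0,0,0] mem=[0,0,0,0]

[0, 0, 0]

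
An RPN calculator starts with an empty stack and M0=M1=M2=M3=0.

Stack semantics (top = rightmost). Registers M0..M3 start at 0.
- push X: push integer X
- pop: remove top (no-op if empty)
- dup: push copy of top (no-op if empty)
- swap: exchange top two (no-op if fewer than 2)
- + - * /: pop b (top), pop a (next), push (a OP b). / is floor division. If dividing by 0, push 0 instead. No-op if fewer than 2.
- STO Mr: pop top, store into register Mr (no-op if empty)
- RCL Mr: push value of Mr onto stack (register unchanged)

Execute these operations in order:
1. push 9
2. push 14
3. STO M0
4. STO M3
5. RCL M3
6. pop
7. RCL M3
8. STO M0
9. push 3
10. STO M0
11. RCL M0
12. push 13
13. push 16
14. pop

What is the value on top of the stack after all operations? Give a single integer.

Answer: 13

Derivation:
After op 1 (push 9): stack=[9] mem=[0,0,0,0]
After op 2 (push 14): stack=[9,14] mem=[0,0,0,0]
After op 3 (STO M0): stack=[9] mem=[14,0,0,0]
After op 4 (STO M3): stack=[empty] mem=[14,0,0,9]
After op 5 (RCL M3): stack=[9] mem=[14,0,0,9]
After op 6 (pop): stack=[empty] mem=[14,0,0,9]
After op 7 (RCL M3): stack=[9] mem=[14,0,0,9]
After op 8 (STO M0): stack=[empty] mem=[9,0,0,9]
After op 9 (push 3): stack=[3] mem=[9,0,0,9]
After op 10 (STO M0): stack=[empty] mem=[3,0,0,9]
After op 11 (RCL M0): stack=[3] mem=[3,0,0,9]
After op 12 (push 13): stack=[3,13] mem=[3,0,0,9]
After op 13 (push 16): stack=[3,13,16] mem=[3,0,0,9]
After op 14 (pop): stack=[3,13] mem=[3,0,0,9]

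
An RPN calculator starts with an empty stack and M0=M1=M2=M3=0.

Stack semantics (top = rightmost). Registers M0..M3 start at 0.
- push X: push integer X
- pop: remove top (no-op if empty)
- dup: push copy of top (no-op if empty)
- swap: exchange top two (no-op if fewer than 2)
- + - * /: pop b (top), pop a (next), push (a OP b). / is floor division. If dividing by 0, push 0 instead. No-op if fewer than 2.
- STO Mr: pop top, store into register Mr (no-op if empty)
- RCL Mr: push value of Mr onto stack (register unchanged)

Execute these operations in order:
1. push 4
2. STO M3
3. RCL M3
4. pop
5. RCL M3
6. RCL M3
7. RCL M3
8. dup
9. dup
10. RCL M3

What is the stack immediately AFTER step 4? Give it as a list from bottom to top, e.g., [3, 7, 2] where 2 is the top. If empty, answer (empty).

After op 1 (push 4): stack=[4] mem=[0,0,0,0]
After op 2 (STO M3): stack=[empty] mem=[0,0,0,4]
After op 3 (RCL M3): stack=[4] mem=[0,0,0,4]
After op 4 (pop): stack=[empty] mem=[0,0,0,4]

(empty)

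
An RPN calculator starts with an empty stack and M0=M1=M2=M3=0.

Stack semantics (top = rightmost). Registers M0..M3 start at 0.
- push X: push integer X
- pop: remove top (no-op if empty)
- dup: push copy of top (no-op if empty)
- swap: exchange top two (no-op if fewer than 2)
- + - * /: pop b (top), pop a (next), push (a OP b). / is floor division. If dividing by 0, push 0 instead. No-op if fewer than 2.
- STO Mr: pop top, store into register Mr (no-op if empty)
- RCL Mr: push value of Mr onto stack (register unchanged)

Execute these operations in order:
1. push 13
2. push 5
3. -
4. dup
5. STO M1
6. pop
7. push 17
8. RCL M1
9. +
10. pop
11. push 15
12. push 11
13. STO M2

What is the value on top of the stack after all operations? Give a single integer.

Answer: 15

Derivation:
After op 1 (push 13): stack=[13] mem=[0,0,0,0]
After op 2 (push 5): stack=[13,5] mem=[0,0,0,0]
After op 3 (-): stack=[8] mem=[0,0,0,0]
After op 4 (dup): stack=[8,8] mem=[0,0,0,0]
After op 5 (STO M1): stack=[8] mem=[0,8,0,0]
After op 6 (pop): stack=[empty] mem=[0,8,0,0]
After op 7 (push 17): stack=[17] mem=[0,8,0,0]
After op 8 (RCL M1): stack=[17,8] mem=[0,8,0,0]
After op 9 (+): stack=[25] mem=[0,8,0,0]
After op 10 (pop): stack=[empty] mem=[0,8,0,0]
After op 11 (push 15): stack=[15] mem=[0,8,0,0]
After op 12 (push 11): stack=[15,11] mem=[0,8,0,0]
After op 13 (STO M2): stack=[15] mem=[0,8,11,0]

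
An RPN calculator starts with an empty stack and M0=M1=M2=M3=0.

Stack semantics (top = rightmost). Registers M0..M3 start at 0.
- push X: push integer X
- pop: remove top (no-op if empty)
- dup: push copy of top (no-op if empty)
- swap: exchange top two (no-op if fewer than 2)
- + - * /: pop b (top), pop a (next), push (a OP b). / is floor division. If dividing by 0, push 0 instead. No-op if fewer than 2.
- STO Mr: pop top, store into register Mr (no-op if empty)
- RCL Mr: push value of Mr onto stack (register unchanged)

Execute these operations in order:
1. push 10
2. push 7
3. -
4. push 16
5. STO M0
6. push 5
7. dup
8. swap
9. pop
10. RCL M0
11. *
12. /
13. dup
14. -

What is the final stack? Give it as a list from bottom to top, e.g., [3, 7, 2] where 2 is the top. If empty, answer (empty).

After op 1 (push 10): stack=[10] mem=[0,0,0,0]
After op 2 (push 7): stack=[10,7] mem=[0,0,0,0]
After op 3 (-): stack=[3] mem=[0,0,0,0]
After op 4 (push 16): stack=[3,16] mem=[0,0,0,0]
After op 5 (STO M0): stack=[3] mem=[16,0,0,0]
After op 6 (push 5): stack=[3,5] mem=[16,0,0,0]
After op 7 (dup): stack=[3,5,5] mem=[16,0,0,0]
After op 8 (swap): stack=[3,5,5] mem=[16,0,0,0]
After op 9 (pop): stack=[3,5] mem=[16,0,0,0]
After op 10 (RCL M0): stack=[3,5,16] mem=[16,0,0,0]
After op 11 (*): stack=[3,80] mem=[16,0,0,0]
After op 12 (/): stack=[0] mem=[16,0,0,0]
After op 13 (dup): stack=[0,0] mem=[16,0,0,0]
After op 14 (-): stack=[0] mem=[16,0,0,0]

Answer: [0]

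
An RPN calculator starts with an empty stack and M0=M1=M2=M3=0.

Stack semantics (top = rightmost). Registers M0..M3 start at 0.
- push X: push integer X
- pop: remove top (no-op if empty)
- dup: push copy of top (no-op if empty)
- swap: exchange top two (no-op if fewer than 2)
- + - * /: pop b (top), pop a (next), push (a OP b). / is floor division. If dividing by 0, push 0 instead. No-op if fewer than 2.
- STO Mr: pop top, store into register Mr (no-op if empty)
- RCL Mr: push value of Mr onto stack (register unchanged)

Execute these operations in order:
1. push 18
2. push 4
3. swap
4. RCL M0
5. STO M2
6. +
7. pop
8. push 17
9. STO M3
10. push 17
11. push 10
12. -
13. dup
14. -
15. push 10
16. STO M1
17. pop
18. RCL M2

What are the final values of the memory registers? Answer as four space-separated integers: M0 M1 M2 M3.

After op 1 (push 18): stack=[18] mem=[0,0,0,0]
After op 2 (push 4): stack=[18,4] mem=[0,0,0,0]
After op 3 (swap): stack=[4,18] mem=[0,0,0,0]
After op 4 (RCL M0): stack=[4,18,0] mem=[0,0,0,0]
After op 5 (STO M2): stack=[4,18] mem=[0,0,0,0]
After op 6 (+): stack=[22] mem=[0,0,0,0]
After op 7 (pop): stack=[empty] mem=[0,0,0,0]
After op 8 (push 17): stack=[17] mem=[0,0,0,0]
After op 9 (STO M3): stack=[empty] mem=[0,0,0,17]
After op 10 (push 17): stack=[17] mem=[0,0,0,17]
After op 11 (push 10): stack=[17,10] mem=[0,0,0,17]
After op 12 (-): stack=[7] mem=[0,0,0,17]
After op 13 (dup): stack=[7,7] mem=[0,0,0,17]
After op 14 (-): stack=[0] mem=[0,0,0,17]
After op 15 (push 10): stack=[0,10] mem=[0,0,0,17]
After op 16 (STO M1): stack=[0] mem=[0,10,0,17]
After op 17 (pop): stack=[empty] mem=[0,10,0,17]
After op 18 (RCL M2): stack=[0] mem=[0,10,0,17]

Answer: 0 10 0 17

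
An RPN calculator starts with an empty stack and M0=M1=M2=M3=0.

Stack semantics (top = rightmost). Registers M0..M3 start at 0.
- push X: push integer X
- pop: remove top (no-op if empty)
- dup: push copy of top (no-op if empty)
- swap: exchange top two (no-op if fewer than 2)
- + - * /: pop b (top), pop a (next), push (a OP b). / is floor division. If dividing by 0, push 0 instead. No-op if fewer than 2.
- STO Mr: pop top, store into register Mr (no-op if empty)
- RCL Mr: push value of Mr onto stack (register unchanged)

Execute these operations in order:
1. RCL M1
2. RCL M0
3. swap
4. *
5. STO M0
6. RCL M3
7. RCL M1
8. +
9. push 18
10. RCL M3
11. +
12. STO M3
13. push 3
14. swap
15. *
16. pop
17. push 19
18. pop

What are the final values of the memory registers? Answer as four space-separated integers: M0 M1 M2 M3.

After op 1 (RCL M1): stack=[0] mem=[0,0,0,0]
After op 2 (RCL M0): stack=[0,0] mem=[0,0,0,0]
After op 3 (swap): stack=[0,0] mem=[0,0,0,0]
After op 4 (*): stack=[0] mem=[0,0,0,0]
After op 5 (STO M0): stack=[empty] mem=[0,0,0,0]
After op 6 (RCL M3): stack=[0] mem=[0,0,0,0]
After op 7 (RCL M1): stack=[0,0] mem=[0,0,0,0]
After op 8 (+): stack=[0] mem=[0,0,0,0]
After op 9 (push 18): stack=[0,18] mem=[0,0,0,0]
After op 10 (RCL M3): stack=[0,18,0] mem=[0,0,0,0]
After op 11 (+): stack=[0,18] mem=[0,0,0,0]
After op 12 (STO M3): stack=[0] mem=[0,0,0,18]
After op 13 (push 3): stack=[0,3] mem=[0,0,0,18]
After op 14 (swap): stack=[3,0] mem=[0,0,0,18]
After op 15 (*): stack=[0] mem=[0,0,0,18]
After op 16 (pop): stack=[empty] mem=[0,0,0,18]
After op 17 (push 19): stack=[19] mem=[0,0,0,18]
After op 18 (pop): stack=[empty] mem=[0,0,0,18]

Answer: 0 0 0 18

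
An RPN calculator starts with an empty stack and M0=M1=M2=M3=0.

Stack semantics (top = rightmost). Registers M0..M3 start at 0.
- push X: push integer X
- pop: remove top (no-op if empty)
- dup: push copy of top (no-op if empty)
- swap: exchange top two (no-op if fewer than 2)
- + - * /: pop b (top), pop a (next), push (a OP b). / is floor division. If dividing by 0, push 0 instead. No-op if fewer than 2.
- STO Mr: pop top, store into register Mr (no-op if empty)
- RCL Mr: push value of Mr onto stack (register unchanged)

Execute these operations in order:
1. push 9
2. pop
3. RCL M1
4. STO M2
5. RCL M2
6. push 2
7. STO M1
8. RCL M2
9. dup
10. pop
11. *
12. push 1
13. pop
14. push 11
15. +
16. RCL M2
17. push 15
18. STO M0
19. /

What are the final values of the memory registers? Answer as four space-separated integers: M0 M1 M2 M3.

After op 1 (push 9): stack=[9] mem=[0,0,0,0]
After op 2 (pop): stack=[empty] mem=[0,0,0,0]
After op 3 (RCL M1): stack=[0] mem=[0,0,0,0]
After op 4 (STO M2): stack=[empty] mem=[0,0,0,0]
After op 5 (RCL M2): stack=[0] mem=[0,0,0,0]
After op 6 (push 2): stack=[0,2] mem=[0,0,0,0]
After op 7 (STO M1): stack=[0] mem=[0,2,0,0]
After op 8 (RCL M2): stack=[0,0] mem=[0,2,0,0]
After op 9 (dup): stack=[0,0,0] mem=[0,2,0,0]
After op 10 (pop): stack=[0,0] mem=[0,2,0,0]
After op 11 (*): stack=[0] mem=[0,2,0,0]
After op 12 (push 1): stack=[0,1] mem=[0,2,0,0]
After op 13 (pop): stack=[0] mem=[0,2,0,0]
After op 14 (push 11): stack=[0,11] mem=[0,2,0,0]
After op 15 (+): stack=[11] mem=[0,2,0,0]
After op 16 (RCL M2): stack=[11,0] mem=[0,2,0,0]
After op 17 (push 15): stack=[11,0,15] mem=[0,2,0,0]
After op 18 (STO M0): stack=[11,0] mem=[15,2,0,0]
After op 19 (/): stack=[0] mem=[15,2,0,0]

Answer: 15 2 0 0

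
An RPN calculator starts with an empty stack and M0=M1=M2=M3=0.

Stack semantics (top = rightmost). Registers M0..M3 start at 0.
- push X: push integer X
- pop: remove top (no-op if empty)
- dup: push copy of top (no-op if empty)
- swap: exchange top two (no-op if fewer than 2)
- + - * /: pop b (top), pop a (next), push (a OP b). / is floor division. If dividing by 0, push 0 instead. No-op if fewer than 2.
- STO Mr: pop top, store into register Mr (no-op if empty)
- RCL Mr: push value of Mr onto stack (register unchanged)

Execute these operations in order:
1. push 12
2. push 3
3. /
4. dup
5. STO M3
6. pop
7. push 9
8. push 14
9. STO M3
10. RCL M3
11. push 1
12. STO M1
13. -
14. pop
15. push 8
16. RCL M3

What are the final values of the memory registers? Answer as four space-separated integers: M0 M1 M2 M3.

After op 1 (push 12): stack=[12] mem=[0,0,0,0]
After op 2 (push 3): stack=[12,3] mem=[0,0,0,0]
After op 3 (/): stack=[4] mem=[0,0,0,0]
After op 4 (dup): stack=[4,4] mem=[0,0,0,0]
After op 5 (STO M3): stack=[4] mem=[0,0,0,4]
After op 6 (pop): stack=[empty] mem=[0,0,0,4]
After op 7 (push 9): stack=[9] mem=[0,0,0,4]
After op 8 (push 14): stack=[9,14] mem=[0,0,0,4]
After op 9 (STO M3): stack=[9] mem=[0,0,0,14]
After op 10 (RCL M3): stack=[9,14] mem=[0,0,0,14]
After op 11 (push 1): stack=[9,14,1] mem=[0,0,0,14]
After op 12 (STO M1): stack=[9,14] mem=[0,1,0,14]
After op 13 (-): stack=[-5] mem=[0,1,0,14]
After op 14 (pop): stack=[empty] mem=[0,1,0,14]
After op 15 (push 8): stack=[8] mem=[0,1,0,14]
After op 16 (RCL M3): stack=[8,14] mem=[0,1,0,14]

Answer: 0 1 0 14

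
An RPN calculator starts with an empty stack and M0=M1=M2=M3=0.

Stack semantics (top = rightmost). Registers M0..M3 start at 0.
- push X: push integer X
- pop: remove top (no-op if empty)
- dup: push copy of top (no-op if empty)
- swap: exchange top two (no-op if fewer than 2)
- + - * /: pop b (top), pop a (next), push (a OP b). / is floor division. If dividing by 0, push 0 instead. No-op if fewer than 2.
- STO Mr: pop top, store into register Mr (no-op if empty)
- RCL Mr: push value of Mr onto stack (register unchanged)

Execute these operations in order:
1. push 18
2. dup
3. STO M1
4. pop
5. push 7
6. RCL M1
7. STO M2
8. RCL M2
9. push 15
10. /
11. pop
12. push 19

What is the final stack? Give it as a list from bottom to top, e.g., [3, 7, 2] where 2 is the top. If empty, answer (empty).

Answer: [7, 19]

Derivation:
After op 1 (push 18): stack=[18] mem=[0,0,0,0]
After op 2 (dup): stack=[18,18] mem=[0,0,0,0]
After op 3 (STO M1): stack=[18] mem=[0,18,0,0]
After op 4 (pop): stack=[empty] mem=[0,18,0,0]
After op 5 (push 7): stack=[7] mem=[0,18,0,0]
After op 6 (RCL M1): stack=[7,18] mem=[0,18,0,0]
After op 7 (STO M2): stack=[7] mem=[0,18,18,0]
After op 8 (RCL M2): stack=[7,18] mem=[0,18,18,0]
After op 9 (push 15): stack=[7,18,15] mem=[0,18,18,0]
After op 10 (/): stack=[7,1] mem=[0,18,18,0]
After op 11 (pop): stack=[7] mem=[0,18,18,0]
After op 12 (push 19): stack=[7,19] mem=[0,18,18,0]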